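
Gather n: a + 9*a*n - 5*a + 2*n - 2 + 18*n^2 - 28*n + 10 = -4*a + 18*n^2 + n*(9*a - 26) + 8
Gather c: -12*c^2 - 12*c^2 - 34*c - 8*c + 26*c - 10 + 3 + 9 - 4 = -24*c^2 - 16*c - 2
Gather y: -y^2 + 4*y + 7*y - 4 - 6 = -y^2 + 11*y - 10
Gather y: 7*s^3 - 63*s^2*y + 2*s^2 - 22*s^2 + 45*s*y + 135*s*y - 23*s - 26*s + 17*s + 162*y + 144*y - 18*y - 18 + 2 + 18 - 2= 7*s^3 - 20*s^2 - 32*s + y*(-63*s^2 + 180*s + 288)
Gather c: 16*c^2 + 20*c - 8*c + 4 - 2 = 16*c^2 + 12*c + 2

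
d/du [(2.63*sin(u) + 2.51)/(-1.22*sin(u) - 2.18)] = -2.6712*cos(u)/(1.22*sin(u) + 2.18)^2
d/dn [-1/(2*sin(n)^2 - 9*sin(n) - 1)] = (4*sin(n) - 9)*cos(n)/(9*sin(n) + cos(2*n))^2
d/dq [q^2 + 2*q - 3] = 2*q + 2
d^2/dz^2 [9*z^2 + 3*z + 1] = 18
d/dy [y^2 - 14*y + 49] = 2*y - 14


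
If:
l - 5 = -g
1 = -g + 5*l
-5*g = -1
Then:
No Solution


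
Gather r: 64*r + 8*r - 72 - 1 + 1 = 72*r - 72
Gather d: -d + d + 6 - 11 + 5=0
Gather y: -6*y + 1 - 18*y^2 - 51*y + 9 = -18*y^2 - 57*y + 10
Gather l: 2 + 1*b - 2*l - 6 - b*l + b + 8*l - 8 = 2*b + l*(6 - b) - 12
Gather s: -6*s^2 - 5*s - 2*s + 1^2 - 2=-6*s^2 - 7*s - 1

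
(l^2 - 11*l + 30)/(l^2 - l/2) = 2*(l^2 - 11*l + 30)/(l*(2*l - 1))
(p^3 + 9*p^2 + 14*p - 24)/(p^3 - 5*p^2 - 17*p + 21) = (p^2 + 10*p + 24)/(p^2 - 4*p - 21)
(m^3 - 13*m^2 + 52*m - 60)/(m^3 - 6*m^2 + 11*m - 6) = (m^2 - 11*m + 30)/(m^2 - 4*m + 3)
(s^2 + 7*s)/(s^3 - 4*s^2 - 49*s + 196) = s/(s^2 - 11*s + 28)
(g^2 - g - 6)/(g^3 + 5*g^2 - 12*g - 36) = 1/(g + 6)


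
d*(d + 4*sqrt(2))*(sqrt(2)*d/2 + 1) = sqrt(2)*d^3/2 + 5*d^2 + 4*sqrt(2)*d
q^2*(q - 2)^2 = q^4 - 4*q^3 + 4*q^2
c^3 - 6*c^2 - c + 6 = (c - 6)*(c - 1)*(c + 1)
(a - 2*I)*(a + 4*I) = a^2 + 2*I*a + 8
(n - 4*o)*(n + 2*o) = n^2 - 2*n*o - 8*o^2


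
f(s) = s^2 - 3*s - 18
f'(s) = 2*s - 3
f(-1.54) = -11.01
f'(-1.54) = -6.08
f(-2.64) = -3.11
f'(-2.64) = -8.28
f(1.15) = -20.13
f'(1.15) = -0.70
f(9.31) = 40.75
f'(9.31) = 15.62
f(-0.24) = -17.22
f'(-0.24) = -3.48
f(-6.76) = 47.98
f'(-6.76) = -16.52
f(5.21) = -6.49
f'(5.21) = 7.42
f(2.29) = -19.63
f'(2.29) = 1.58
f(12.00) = 90.00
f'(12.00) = 21.00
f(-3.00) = 0.00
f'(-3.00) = -9.00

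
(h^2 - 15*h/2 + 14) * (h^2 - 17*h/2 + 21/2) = h^4 - 16*h^3 + 353*h^2/4 - 791*h/4 + 147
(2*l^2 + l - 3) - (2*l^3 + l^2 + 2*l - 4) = -2*l^3 + l^2 - l + 1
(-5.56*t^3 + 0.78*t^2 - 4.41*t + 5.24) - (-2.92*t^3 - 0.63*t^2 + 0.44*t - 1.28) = -2.64*t^3 + 1.41*t^2 - 4.85*t + 6.52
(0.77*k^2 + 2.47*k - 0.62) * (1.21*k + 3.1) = 0.9317*k^3 + 5.3757*k^2 + 6.9068*k - 1.922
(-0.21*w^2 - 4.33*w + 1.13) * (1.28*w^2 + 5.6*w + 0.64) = -0.2688*w^4 - 6.7184*w^3 - 22.936*w^2 + 3.5568*w + 0.7232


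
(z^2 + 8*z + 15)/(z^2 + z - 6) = (z + 5)/(z - 2)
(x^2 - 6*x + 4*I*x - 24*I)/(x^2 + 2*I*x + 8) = (x - 6)/(x - 2*I)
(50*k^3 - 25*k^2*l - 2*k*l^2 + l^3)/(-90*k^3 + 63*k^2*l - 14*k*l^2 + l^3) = (-10*k^2 + 3*k*l + l^2)/(18*k^2 - 9*k*l + l^2)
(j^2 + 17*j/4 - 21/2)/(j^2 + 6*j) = (j - 7/4)/j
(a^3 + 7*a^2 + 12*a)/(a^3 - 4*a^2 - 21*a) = (a + 4)/(a - 7)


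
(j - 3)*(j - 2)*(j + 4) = j^3 - j^2 - 14*j + 24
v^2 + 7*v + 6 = (v + 1)*(v + 6)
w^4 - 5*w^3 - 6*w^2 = w^2*(w - 6)*(w + 1)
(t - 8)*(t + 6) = t^2 - 2*t - 48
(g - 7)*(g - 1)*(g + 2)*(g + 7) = g^4 + g^3 - 51*g^2 - 49*g + 98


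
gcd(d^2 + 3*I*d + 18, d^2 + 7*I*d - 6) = d + 6*I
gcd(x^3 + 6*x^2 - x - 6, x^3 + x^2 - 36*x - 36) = x^2 + 7*x + 6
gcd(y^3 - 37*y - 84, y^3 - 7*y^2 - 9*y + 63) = y^2 - 4*y - 21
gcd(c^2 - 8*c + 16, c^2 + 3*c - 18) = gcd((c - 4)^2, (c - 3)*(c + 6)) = 1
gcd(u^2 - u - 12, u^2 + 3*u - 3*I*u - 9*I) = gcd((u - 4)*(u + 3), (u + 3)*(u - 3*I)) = u + 3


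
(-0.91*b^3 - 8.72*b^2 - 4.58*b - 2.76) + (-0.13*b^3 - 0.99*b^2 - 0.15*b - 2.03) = -1.04*b^3 - 9.71*b^2 - 4.73*b - 4.79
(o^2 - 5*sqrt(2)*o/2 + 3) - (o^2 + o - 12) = -5*sqrt(2)*o/2 - o + 15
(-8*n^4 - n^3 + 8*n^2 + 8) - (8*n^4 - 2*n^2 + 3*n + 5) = -16*n^4 - n^3 + 10*n^2 - 3*n + 3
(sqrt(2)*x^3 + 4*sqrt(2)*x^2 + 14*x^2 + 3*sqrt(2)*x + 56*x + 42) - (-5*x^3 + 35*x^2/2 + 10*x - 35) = sqrt(2)*x^3 + 5*x^3 - 7*x^2/2 + 4*sqrt(2)*x^2 + 3*sqrt(2)*x + 46*x + 77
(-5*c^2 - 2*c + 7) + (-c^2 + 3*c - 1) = -6*c^2 + c + 6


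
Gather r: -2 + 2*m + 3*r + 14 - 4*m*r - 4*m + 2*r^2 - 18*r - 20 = -2*m + 2*r^2 + r*(-4*m - 15) - 8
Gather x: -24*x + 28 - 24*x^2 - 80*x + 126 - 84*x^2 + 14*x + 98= -108*x^2 - 90*x + 252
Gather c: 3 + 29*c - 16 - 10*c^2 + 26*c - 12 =-10*c^2 + 55*c - 25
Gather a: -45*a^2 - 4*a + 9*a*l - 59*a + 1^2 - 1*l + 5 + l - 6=-45*a^2 + a*(9*l - 63)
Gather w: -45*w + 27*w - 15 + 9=-18*w - 6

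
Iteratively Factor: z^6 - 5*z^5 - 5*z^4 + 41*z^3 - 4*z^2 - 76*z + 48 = (z + 2)*(z^5 - 7*z^4 + 9*z^3 + 23*z^2 - 50*z + 24) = (z - 1)*(z + 2)*(z^4 - 6*z^3 + 3*z^2 + 26*z - 24) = (z - 1)^2*(z + 2)*(z^3 - 5*z^2 - 2*z + 24) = (z - 3)*(z - 1)^2*(z + 2)*(z^2 - 2*z - 8) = (z - 3)*(z - 1)^2*(z + 2)^2*(z - 4)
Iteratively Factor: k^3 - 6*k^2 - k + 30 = (k + 2)*(k^2 - 8*k + 15) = (k - 5)*(k + 2)*(k - 3)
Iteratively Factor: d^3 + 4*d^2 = (d)*(d^2 + 4*d) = d*(d + 4)*(d)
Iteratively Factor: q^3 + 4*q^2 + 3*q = (q + 3)*(q^2 + q) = (q + 1)*(q + 3)*(q)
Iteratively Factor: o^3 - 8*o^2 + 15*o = (o - 5)*(o^2 - 3*o) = o*(o - 5)*(o - 3)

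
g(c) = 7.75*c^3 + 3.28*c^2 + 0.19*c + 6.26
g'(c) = 23.25*c^2 + 6.56*c + 0.19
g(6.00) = 1799.48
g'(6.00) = 876.55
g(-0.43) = 6.17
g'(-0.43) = 1.67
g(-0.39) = 6.23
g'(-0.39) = 1.17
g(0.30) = 6.82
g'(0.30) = 4.25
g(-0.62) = 5.56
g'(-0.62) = 5.06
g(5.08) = 1107.87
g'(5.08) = 633.51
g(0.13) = 6.36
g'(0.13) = 1.44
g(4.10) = 596.31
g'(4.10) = 417.92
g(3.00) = 245.60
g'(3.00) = 229.12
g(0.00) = 6.26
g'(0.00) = 0.19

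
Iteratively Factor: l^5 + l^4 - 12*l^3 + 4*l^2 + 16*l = (l - 2)*(l^4 + 3*l^3 - 6*l^2 - 8*l) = l*(l - 2)*(l^3 + 3*l^2 - 6*l - 8) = l*(l - 2)*(l + 4)*(l^2 - l - 2) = l*(l - 2)^2*(l + 4)*(l + 1)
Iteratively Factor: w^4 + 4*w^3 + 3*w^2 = (w + 3)*(w^3 + w^2) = w*(w + 3)*(w^2 + w) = w^2*(w + 3)*(w + 1)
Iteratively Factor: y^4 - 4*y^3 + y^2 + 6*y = (y - 3)*(y^3 - y^2 - 2*y) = (y - 3)*(y - 2)*(y^2 + y) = y*(y - 3)*(y - 2)*(y + 1)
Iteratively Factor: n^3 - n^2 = (n)*(n^2 - n) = n*(n - 1)*(n)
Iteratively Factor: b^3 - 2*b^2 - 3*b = (b - 3)*(b^2 + b) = b*(b - 3)*(b + 1)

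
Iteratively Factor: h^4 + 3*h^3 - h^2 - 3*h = (h)*(h^3 + 3*h^2 - h - 3) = h*(h + 1)*(h^2 + 2*h - 3) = h*(h + 1)*(h + 3)*(h - 1)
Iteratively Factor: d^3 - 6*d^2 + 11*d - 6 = (d - 3)*(d^2 - 3*d + 2) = (d - 3)*(d - 2)*(d - 1)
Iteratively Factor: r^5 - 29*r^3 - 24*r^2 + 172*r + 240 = (r - 5)*(r^4 + 5*r^3 - 4*r^2 - 44*r - 48) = (r - 5)*(r - 3)*(r^3 + 8*r^2 + 20*r + 16) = (r - 5)*(r - 3)*(r + 2)*(r^2 + 6*r + 8) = (r - 5)*(r - 3)*(r + 2)*(r + 4)*(r + 2)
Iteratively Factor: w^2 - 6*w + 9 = (w - 3)*(w - 3)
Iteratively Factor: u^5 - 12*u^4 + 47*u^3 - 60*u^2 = (u - 3)*(u^4 - 9*u^3 + 20*u^2) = u*(u - 3)*(u^3 - 9*u^2 + 20*u) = u^2*(u - 3)*(u^2 - 9*u + 20) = u^2*(u - 5)*(u - 3)*(u - 4)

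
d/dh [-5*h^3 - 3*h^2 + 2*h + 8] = -15*h^2 - 6*h + 2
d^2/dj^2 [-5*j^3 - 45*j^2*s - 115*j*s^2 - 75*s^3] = -30*j - 90*s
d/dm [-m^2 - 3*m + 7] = -2*m - 3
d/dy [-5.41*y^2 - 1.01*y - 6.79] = -10.82*y - 1.01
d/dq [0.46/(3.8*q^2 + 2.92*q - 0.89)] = (-3.496*q - 1.3432)/(3.8*q^2 + 2.92*q - 0.89)^2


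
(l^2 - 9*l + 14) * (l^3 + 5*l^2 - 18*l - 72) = l^5 - 4*l^4 - 49*l^3 + 160*l^2 + 396*l - 1008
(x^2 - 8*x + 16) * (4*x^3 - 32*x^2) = 4*x^5 - 64*x^4 + 320*x^3 - 512*x^2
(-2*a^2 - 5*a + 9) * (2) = -4*a^2 - 10*a + 18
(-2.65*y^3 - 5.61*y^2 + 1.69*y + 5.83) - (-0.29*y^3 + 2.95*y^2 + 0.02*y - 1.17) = -2.36*y^3 - 8.56*y^2 + 1.67*y + 7.0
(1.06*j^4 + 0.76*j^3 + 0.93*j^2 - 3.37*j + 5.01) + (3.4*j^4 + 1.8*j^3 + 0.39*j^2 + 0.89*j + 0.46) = 4.46*j^4 + 2.56*j^3 + 1.32*j^2 - 2.48*j + 5.47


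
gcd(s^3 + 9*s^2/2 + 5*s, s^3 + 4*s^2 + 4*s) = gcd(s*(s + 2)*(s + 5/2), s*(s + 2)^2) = s^2 + 2*s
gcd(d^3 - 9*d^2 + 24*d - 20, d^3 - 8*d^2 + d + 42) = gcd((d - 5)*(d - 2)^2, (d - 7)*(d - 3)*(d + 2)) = 1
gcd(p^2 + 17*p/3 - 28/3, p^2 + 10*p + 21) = p + 7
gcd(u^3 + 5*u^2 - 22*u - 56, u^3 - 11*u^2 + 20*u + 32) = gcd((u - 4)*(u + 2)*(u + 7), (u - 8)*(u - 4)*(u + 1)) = u - 4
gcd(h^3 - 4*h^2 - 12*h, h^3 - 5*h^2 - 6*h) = h^2 - 6*h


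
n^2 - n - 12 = (n - 4)*(n + 3)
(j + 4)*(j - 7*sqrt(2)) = j^2 - 7*sqrt(2)*j + 4*j - 28*sqrt(2)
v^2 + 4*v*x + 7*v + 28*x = (v + 7)*(v + 4*x)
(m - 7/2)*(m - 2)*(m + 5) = m^3 - m^2/2 - 41*m/2 + 35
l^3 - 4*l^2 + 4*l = l*(l - 2)^2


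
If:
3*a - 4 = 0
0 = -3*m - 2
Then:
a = 4/3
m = -2/3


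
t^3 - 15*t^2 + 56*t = t*(t - 8)*(t - 7)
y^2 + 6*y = y*(y + 6)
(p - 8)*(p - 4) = p^2 - 12*p + 32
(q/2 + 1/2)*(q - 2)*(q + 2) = q^3/2 + q^2/2 - 2*q - 2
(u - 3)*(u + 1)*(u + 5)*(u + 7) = u^4 + 10*u^3 + 8*u^2 - 106*u - 105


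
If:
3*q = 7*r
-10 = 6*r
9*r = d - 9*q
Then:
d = -50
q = -35/9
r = -5/3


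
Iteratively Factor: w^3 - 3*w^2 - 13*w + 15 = (w + 3)*(w^2 - 6*w + 5) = (w - 1)*(w + 3)*(w - 5)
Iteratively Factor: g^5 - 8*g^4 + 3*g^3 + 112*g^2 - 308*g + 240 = (g - 2)*(g^4 - 6*g^3 - 9*g^2 + 94*g - 120) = (g - 3)*(g - 2)*(g^3 - 3*g^2 - 18*g + 40) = (g - 5)*(g - 3)*(g - 2)*(g^2 + 2*g - 8) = (g - 5)*(g - 3)*(g - 2)*(g + 4)*(g - 2)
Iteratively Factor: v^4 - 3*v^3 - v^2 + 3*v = (v + 1)*(v^3 - 4*v^2 + 3*v) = (v - 3)*(v + 1)*(v^2 - v) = (v - 3)*(v - 1)*(v + 1)*(v)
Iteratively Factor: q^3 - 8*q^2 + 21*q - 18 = (q - 3)*(q^2 - 5*q + 6) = (q - 3)^2*(q - 2)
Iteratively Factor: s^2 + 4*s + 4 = (s + 2)*(s + 2)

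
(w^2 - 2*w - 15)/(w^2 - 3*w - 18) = (w - 5)/(w - 6)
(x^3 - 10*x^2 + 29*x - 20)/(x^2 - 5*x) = x - 5 + 4/x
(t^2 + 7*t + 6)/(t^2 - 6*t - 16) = (t^2 + 7*t + 6)/(t^2 - 6*t - 16)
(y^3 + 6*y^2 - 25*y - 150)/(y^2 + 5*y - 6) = (y^2 - 25)/(y - 1)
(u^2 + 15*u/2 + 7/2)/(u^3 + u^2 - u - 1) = (u^2 + 15*u/2 + 7/2)/(u^3 + u^2 - u - 1)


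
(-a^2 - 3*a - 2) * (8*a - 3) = -8*a^3 - 21*a^2 - 7*a + 6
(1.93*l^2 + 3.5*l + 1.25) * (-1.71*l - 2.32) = -3.3003*l^3 - 10.4626*l^2 - 10.2575*l - 2.9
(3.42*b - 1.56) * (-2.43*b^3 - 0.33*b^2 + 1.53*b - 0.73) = -8.3106*b^4 + 2.6622*b^3 + 5.7474*b^2 - 4.8834*b + 1.1388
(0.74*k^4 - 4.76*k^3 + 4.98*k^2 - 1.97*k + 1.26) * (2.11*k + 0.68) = 1.5614*k^5 - 9.5404*k^4 + 7.271*k^3 - 0.770299999999999*k^2 + 1.319*k + 0.8568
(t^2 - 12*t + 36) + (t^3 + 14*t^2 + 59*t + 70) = t^3 + 15*t^2 + 47*t + 106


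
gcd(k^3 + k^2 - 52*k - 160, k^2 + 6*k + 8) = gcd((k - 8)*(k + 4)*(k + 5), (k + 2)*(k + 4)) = k + 4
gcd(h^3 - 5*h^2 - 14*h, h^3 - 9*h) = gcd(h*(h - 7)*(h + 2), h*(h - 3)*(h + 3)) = h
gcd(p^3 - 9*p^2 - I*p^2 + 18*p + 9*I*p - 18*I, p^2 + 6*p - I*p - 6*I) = p - I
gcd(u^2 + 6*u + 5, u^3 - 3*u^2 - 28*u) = 1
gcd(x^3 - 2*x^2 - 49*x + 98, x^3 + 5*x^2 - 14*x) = x^2 + 5*x - 14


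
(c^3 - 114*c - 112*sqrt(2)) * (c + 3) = c^4 + 3*c^3 - 114*c^2 - 342*c - 112*sqrt(2)*c - 336*sqrt(2)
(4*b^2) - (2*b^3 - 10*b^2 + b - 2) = -2*b^3 + 14*b^2 - b + 2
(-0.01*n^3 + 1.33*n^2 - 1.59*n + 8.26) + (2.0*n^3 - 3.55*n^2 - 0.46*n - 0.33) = 1.99*n^3 - 2.22*n^2 - 2.05*n + 7.93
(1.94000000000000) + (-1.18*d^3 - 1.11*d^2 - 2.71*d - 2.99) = -1.18*d^3 - 1.11*d^2 - 2.71*d - 1.05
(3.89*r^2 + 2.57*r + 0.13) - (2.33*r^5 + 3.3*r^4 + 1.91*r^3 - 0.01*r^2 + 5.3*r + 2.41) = -2.33*r^5 - 3.3*r^4 - 1.91*r^3 + 3.9*r^2 - 2.73*r - 2.28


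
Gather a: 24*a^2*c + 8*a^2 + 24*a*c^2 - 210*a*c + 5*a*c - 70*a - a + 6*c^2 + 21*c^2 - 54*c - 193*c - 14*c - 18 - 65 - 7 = a^2*(24*c + 8) + a*(24*c^2 - 205*c - 71) + 27*c^2 - 261*c - 90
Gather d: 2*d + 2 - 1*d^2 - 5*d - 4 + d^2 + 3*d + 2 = 0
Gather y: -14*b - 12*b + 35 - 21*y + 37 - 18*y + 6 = -26*b - 39*y + 78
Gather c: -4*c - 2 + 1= -4*c - 1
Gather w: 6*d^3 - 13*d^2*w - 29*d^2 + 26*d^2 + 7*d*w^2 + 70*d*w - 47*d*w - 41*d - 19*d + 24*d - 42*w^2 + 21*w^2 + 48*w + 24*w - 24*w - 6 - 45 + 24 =6*d^3 - 3*d^2 - 36*d + w^2*(7*d - 21) + w*(-13*d^2 + 23*d + 48) - 27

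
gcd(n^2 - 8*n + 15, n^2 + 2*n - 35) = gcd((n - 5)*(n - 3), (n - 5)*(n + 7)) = n - 5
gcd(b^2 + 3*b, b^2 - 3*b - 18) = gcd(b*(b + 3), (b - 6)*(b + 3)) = b + 3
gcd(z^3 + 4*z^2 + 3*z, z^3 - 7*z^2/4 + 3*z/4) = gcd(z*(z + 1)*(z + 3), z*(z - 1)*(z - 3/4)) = z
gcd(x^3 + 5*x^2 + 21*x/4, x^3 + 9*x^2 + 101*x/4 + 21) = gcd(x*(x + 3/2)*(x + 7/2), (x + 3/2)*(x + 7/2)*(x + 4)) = x^2 + 5*x + 21/4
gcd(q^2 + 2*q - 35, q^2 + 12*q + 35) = q + 7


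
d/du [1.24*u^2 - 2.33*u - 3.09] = 2.48*u - 2.33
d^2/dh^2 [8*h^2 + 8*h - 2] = 16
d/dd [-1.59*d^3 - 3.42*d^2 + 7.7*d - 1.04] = -4.77*d^2 - 6.84*d + 7.7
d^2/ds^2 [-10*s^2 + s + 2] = -20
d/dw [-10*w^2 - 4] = -20*w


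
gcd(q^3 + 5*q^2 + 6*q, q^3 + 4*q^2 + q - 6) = q^2 + 5*q + 6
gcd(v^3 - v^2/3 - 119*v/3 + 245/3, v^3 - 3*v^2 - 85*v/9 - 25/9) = v - 5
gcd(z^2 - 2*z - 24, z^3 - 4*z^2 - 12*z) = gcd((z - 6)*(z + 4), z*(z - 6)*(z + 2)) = z - 6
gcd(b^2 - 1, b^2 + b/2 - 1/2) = b + 1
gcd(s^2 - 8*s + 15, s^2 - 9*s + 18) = s - 3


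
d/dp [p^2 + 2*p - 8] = 2*p + 2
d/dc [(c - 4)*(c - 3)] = 2*c - 7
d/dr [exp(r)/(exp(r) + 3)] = 3*exp(r)/(exp(2*r) + 6*exp(r) + 9)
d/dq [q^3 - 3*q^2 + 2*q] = 3*q^2 - 6*q + 2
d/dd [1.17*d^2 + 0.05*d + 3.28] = 2.34*d + 0.05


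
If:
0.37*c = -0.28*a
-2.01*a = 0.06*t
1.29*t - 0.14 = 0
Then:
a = -0.00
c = 0.00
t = 0.11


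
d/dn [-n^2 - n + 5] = -2*n - 1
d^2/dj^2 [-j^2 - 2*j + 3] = -2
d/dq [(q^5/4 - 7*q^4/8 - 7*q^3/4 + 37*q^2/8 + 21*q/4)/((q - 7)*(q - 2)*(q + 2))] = (4*q^5 - 65*q^4 + 310*q^3 - 555*q^2 + 224*q + 294)/(8*(q^4 - 18*q^3 + 109*q^2 - 252*q + 196))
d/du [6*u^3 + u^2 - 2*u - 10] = 18*u^2 + 2*u - 2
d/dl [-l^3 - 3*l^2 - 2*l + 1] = -3*l^2 - 6*l - 2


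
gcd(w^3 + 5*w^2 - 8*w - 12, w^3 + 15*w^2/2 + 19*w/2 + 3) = w^2 + 7*w + 6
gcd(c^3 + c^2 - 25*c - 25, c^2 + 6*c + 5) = c^2 + 6*c + 5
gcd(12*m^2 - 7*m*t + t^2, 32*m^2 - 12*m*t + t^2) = -4*m + t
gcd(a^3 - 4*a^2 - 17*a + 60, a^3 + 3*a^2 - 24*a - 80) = a^2 - a - 20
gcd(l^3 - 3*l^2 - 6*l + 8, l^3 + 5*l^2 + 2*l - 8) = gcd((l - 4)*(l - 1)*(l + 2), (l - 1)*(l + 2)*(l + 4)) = l^2 + l - 2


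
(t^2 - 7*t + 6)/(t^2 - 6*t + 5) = (t - 6)/(t - 5)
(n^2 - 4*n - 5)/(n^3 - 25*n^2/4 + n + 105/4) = 4*(n + 1)/(4*n^2 - 5*n - 21)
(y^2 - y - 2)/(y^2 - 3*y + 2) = (y + 1)/(y - 1)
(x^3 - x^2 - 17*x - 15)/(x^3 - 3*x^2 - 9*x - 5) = (x + 3)/(x + 1)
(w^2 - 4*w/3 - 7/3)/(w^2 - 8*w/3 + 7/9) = 3*(w + 1)/(3*w - 1)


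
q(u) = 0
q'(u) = 0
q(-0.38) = 0.00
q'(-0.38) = 0.00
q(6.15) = 0.00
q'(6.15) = 0.00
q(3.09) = 0.00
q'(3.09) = 0.00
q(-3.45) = 0.00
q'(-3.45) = 0.00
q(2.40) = 0.00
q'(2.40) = 0.00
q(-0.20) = 0.00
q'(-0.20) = 0.00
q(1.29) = 0.00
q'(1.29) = 0.00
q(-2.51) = 0.00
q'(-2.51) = 0.00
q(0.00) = 0.00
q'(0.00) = 0.00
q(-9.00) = 0.00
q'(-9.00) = 0.00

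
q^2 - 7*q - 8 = (q - 8)*(q + 1)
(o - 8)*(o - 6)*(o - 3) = o^3 - 17*o^2 + 90*o - 144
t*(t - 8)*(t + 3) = t^3 - 5*t^2 - 24*t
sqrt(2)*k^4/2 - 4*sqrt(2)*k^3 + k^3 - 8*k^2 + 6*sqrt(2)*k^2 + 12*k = k*(k - 6)*(k - 2)*(sqrt(2)*k/2 + 1)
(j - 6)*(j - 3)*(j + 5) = j^3 - 4*j^2 - 27*j + 90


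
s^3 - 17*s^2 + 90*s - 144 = (s - 8)*(s - 6)*(s - 3)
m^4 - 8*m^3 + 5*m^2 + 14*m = m*(m - 7)*(m - 2)*(m + 1)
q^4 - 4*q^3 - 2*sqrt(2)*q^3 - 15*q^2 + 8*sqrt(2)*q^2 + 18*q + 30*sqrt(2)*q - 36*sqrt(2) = (q - 6)*(q - 1)*(q + 3)*(q - 2*sqrt(2))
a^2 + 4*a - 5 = (a - 1)*(a + 5)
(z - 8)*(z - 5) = z^2 - 13*z + 40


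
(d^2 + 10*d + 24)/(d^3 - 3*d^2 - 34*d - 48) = (d^2 + 10*d + 24)/(d^3 - 3*d^2 - 34*d - 48)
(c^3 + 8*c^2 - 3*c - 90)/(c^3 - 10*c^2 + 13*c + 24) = (c^2 + 11*c + 30)/(c^2 - 7*c - 8)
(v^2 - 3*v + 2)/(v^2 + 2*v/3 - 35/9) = 9*(v^2 - 3*v + 2)/(9*v^2 + 6*v - 35)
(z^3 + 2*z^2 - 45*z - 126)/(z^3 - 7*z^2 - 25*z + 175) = (z^2 + 9*z + 18)/(z^2 - 25)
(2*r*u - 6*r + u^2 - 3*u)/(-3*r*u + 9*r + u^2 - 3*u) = (-2*r - u)/(3*r - u)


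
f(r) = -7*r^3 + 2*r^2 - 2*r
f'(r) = -21*r^2 + 4*r - 2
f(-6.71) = 2218.25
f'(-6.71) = -974.35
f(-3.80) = 420.58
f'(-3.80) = -320.44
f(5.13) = -902.67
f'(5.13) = -534.13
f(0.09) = -0.17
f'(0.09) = -1.81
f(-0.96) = 9.96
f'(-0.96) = -25.19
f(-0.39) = 1.50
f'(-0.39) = -6.75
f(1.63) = -28.26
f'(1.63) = -51.27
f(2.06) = -56.83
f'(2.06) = -82.88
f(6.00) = -1452.00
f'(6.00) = -734.00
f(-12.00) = 12408.00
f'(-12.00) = -3074.00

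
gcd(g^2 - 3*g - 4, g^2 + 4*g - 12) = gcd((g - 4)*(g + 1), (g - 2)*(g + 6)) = 1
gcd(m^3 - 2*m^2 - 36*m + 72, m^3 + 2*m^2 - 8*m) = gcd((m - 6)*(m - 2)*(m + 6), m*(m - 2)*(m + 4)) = m - 2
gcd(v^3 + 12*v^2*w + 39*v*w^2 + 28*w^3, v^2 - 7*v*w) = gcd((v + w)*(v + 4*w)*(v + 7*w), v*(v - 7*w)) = 1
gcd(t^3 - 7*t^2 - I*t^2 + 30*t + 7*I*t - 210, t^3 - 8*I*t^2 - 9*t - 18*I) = t - 6*I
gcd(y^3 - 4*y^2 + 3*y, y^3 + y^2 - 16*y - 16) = 1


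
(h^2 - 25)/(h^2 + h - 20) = (h - 5)/(h - 4)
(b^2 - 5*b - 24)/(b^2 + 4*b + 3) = (b - 8)/(b + 1)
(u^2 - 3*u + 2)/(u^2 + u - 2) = (u - 2)/(u + 2)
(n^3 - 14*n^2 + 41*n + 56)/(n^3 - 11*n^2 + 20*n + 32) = (n - 7)/(n - 4)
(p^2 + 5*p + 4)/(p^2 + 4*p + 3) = (p + 4)/(p + 3)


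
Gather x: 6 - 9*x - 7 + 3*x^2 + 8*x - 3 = 3*x^2 - x - 4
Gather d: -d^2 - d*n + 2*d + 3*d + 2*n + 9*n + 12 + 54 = -d^2 + d*(5 - n) + 11*n + 66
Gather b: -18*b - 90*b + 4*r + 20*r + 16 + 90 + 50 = -108*b + 24*r + 156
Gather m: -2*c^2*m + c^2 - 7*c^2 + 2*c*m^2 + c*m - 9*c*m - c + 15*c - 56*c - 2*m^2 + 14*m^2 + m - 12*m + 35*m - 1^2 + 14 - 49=-6*c^2 - 42*c + m^2*(2*c + 12) + m*(-2*c^2 - 8*c + 24) - 36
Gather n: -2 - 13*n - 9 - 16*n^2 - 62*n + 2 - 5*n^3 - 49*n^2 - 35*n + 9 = -5*n^3 - 65*n^2 - 110*n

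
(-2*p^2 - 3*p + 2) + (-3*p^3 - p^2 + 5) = -3*p^3 - 3*p^2 - 3*p + 7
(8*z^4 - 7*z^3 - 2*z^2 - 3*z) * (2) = 16*z^4 - 14*z^3 - 4*z^2 - 6*z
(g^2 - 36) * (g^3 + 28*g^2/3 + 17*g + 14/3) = g^5 + 28*g^4/3 - 19*g^3 - 994*g^2/3 - 612*g - 168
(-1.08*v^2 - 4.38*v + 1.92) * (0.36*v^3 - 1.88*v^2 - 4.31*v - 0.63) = -0.3888*v^5 + 0.4536*v^4 + 13.5804*v^3 + 15.9486*v^2 - 5.5158*v - 1.2096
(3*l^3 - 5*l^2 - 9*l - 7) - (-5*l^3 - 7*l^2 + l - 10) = 8*l^3 + 2*l^2 - 10*l + 3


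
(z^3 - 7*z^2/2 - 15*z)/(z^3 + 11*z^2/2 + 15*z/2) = (z - 6)/(z + 3)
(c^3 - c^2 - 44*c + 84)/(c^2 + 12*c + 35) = (c^2 - 8*c + 12)/(c + 5)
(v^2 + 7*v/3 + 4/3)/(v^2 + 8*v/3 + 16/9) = 3*(v + 1)/(3*v + 4)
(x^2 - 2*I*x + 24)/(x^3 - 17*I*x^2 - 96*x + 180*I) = (x + 4*I)/(x^2 - 11*I*x - 30)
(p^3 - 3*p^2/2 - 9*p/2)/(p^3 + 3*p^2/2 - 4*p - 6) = p*(p - 3)/(p^2 - 4)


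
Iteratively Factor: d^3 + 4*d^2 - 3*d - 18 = (d - 2)*(d^2 + 6*d + 9) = (d - 2)*(d + 3)*(d + 3)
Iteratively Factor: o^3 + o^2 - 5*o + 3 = (o - 1)*(o^2 + 2*o - 3) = (o - 1)^2*(o + 3)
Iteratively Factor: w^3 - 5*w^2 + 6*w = (w)*(w^2 - 5*w + 6) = w*(w - 2)*(w - 3)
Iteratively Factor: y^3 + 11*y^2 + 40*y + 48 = (y + 3)*(y^2 + 8*y + 16) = (y + 3)*(y + 4)*(y + 4)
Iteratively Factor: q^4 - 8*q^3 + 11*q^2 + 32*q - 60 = (q - 2)*(q^3 - 6*q^2 - q + 30) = (q - 2)*(q + 2)*(q^2 - 8*q + 15) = (q - 3)*(q - 2)*(q + 2)*(q - 5)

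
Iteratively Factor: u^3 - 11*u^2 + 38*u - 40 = (u - 4)*(u^2 - 7*u + 10) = (u - 5)*(u - 4)*(u - 2)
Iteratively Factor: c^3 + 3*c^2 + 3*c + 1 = (c + 1)*(c^2 + 2*c + 1) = (c + 1)^2*(c + 1)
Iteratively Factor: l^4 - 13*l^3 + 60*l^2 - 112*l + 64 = (l - 4)*(l^3 - 9*l^2 + 24*l - 16) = (l - 4)*(l - 1)*(l^2 - 8*l + 16) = (l - 4)^2*(l - 1)*(l - 4)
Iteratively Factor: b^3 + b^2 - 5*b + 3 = (b + 3)*(b^2 - 2*b + 1) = (b - 1)*(b + 3)*(b - 1)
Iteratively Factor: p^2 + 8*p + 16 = (p + 4)*(p + 4)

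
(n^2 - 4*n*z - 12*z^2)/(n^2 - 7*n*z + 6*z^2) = (-n - 2*z)/(-n + z)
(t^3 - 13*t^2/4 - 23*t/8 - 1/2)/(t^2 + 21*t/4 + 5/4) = (t^2 - 7*t/2 - 2)/(t + 5)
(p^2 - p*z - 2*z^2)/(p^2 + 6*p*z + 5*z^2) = (p - 2*z)/(p + 5*z)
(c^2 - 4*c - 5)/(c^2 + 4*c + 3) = (c - 5)/(c + 3)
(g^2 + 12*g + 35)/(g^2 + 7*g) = (g + 5)/g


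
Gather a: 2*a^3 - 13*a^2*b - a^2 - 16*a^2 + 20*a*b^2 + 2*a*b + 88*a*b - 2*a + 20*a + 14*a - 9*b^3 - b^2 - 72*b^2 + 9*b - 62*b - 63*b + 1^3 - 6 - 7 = 2*a^3 + a^2*(-13*b - 17) + a*(20*b^2 + 90*b + 32) - 9*b^3 - 73*b^2 - 116*b - 12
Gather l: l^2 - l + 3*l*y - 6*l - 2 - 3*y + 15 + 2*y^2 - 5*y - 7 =l^2 + l*(3*y - 7) + 2*y^2 - 8*y + 6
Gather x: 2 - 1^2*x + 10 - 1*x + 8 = 20 - 2*x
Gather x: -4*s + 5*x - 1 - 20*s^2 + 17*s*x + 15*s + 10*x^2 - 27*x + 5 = -20*s^2 + 11*s + 10*x^2 + x*(17*s - 22) + 4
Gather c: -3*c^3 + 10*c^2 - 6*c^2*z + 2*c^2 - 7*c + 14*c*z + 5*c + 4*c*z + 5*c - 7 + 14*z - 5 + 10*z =-3*c^3 + c^2*(12 - 6*z) + c*(18*z + 3) + 24*z - 12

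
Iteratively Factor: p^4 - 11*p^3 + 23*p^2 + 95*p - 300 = (p + 3)*(p^3 - 14*p^2 + 65*p - 100) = (p - 5)*(p + 3)*(p^2 - 9*p + 20) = (p - 5)*(p - 4)*(p + 3)*(p - 5)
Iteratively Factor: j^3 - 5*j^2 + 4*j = (j)*(j^2 - 5*j + 4) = j*(j - 4)*(j - 1)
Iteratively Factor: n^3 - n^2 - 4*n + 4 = (n - 1)*(n^2 - 4) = (n - 2)*(n - 1)*(n + 2)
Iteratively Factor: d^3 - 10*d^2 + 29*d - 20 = (d - 5)*(d^2 - 5*d + 4) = (d - 5)*(d - 4)*(d - 1)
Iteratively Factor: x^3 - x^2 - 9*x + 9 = (x - 3)*(x^2 + 2*x - 3) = (x - 3)*(x - 1)*(x + 3)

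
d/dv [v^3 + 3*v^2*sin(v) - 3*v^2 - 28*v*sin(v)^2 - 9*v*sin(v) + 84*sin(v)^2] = 3*v^2*cos(v) + 3*v^2 + 6*v*sin(v) - 28*v*sin(2*v) - 9*v*cos(v) - 6*v - 28*sin(v)^2 - 9*sin(v) + 84*sin(2*v)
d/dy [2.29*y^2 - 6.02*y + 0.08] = 4.58*y - 6.02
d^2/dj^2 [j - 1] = 0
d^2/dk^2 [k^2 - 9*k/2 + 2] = 2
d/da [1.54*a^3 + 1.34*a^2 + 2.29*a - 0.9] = 4.62*a^2 + 2.68*a + 2.29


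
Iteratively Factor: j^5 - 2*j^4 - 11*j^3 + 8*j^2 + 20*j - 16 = (j - 1)*(j^4 - j^3 - 12*j^2 - 4*j + 16) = (j - 1)*(j + 2)*(j^3 - 3*j^2 - 6*j + 8) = (j - 1)*(j + 2)^2*(j^2 - 5*j + 4) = (j - 4)*(j - 1)*(j + 2)^2*(j - 1)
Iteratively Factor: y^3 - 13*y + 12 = (y + 4)*(y^2 - 4*y + 3) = (y - 3)*(y + 4)*(y - 1)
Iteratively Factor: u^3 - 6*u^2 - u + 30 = (u + 2)*(u^2 - 8*u + 15) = (u - 3)*(u + 2)*(u - 5)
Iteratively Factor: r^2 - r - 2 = (r - 2)*(r + 1)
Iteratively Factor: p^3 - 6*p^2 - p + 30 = (p - 5)*(p^2 - p - 6) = (p - 5)*(p + 2)*(p - 3)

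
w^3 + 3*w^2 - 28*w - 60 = (w - 5)*(w + 2)*(w + 6)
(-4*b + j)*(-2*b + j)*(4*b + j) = 32*b^3 - 16*b^2*j - 2*b*j^2 + j^3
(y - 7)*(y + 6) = y^2 - y - 42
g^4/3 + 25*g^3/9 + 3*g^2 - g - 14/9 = (g/3 + 1/3)*(g - 2/3)*(g + 1)*(g + 7)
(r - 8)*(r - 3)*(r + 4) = r^3 - 7*r^2 - 20*r + 96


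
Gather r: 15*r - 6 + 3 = 15*r - 3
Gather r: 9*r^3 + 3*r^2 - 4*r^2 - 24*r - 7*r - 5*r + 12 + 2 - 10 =9*r^3 - r^2 - 36*r + 4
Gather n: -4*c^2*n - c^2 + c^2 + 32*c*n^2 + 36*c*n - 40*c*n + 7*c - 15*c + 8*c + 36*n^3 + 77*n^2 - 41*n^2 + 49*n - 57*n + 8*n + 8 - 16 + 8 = 36*n^3 + n^2*(32*c + 36) + n*(-4*c^2 - 4*c)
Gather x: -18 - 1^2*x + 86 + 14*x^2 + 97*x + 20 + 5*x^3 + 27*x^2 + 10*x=5*x^3 + 41*x^2 + 106*x + 88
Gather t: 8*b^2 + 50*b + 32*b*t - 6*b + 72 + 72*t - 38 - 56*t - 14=8*b^2 + 44*b + t*(32*b + 16) + 20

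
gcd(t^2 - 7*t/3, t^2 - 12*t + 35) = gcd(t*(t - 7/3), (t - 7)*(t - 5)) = 1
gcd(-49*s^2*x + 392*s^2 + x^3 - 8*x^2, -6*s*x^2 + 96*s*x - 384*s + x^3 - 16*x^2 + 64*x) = x - 8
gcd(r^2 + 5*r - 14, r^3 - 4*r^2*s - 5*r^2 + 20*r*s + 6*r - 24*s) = r - 2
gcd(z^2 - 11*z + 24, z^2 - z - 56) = z - 8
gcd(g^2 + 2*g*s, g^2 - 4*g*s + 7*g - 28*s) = 1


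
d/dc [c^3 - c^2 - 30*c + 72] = 3*c^2 - 2*c - 30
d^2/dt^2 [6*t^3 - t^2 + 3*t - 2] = 36*t - 2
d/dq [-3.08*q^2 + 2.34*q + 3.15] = 2.34 - 6.16*q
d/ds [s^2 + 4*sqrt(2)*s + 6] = 2*s + 4*sqrt(2)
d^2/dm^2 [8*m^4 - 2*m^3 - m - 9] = 12*m*(8*m - 1)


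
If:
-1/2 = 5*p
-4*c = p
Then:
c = 1/40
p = -1/10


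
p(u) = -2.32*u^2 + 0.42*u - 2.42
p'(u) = 0.42 - 4.64*u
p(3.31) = -26.45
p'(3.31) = -14.94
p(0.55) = -2.89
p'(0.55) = -2.13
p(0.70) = -3.26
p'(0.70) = -2.83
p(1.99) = -10.77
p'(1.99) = -8.81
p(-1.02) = -5.26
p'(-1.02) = 5.15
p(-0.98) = -5.06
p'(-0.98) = 4.97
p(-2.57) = -18.82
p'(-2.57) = 12.34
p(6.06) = -85.07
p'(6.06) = -27.70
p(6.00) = -83.42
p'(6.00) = -27.42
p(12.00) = -331.46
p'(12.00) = -55.26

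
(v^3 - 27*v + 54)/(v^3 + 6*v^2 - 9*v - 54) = (v - 3)/(v + 3)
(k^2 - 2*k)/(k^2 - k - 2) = k/(k + 1)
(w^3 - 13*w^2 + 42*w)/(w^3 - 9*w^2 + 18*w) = (w - 7)/(w - 3)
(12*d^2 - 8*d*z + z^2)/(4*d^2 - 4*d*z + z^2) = (-6*d + z)/(-2*d + z)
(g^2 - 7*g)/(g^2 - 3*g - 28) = g/(g + 4)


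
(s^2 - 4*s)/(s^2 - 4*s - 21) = s*(4 - s)/(-s^2 + 4*s + 21)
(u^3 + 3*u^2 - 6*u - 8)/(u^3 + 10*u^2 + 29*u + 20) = (u - 2)/(u + 5)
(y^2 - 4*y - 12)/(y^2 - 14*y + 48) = (y + 2)/(y - 8)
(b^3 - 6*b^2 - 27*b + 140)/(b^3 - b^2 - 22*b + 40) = (b - 7)/(b - 2)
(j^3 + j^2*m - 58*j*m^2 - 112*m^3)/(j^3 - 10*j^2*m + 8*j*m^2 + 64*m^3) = (j + 7*m)/(j - 4*m)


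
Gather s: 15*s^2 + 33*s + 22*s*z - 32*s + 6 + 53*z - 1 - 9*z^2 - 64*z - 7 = 15*s^2 + s*(22*z + 1) - 9*z^2 - 11*z - 2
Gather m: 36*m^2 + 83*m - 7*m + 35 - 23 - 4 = 36*m^2 + 76*m + 8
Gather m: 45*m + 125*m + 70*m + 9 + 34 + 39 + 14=240*m + 96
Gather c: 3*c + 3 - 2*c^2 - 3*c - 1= 2 - 2*c^2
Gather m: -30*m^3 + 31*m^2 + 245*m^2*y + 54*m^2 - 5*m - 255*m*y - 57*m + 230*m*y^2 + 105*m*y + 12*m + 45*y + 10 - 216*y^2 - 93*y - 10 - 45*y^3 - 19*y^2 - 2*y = -30*m^3 + m^2*(245*y + 85) + m*(230*y^2 - 150*y - 50) - 45*y^3 - 235*y^2 - 50*y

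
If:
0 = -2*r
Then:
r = 0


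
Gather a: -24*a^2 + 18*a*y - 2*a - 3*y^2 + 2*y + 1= -24*a^2 + a*(18*y - 2) - 3*y^2 + 2*y + 1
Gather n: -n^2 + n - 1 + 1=-n^2 + n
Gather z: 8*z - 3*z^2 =-3*z^2 + 8*z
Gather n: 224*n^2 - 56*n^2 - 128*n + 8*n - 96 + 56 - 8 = 168*n^2 - 120*n - 48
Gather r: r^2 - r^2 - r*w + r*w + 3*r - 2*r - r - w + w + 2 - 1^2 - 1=0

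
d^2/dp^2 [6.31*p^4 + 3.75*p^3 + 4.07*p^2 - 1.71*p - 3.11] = 75.72*p^2 + 22.5*p + 8.14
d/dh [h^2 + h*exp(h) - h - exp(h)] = h*exp(h) + 2*h - 1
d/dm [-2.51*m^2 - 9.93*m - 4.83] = -5.02*m - 9.93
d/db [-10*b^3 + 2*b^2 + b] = -30*b^2 + 4*b + 1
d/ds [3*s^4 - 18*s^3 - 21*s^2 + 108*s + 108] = 12*s^3 - 54*s^2 - 42*s + 108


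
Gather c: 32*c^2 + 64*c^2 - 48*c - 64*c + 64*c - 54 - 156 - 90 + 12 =96*c^2 - 48*c - 288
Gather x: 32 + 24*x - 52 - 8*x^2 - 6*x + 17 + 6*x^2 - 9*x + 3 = -2*x^2 + 9*x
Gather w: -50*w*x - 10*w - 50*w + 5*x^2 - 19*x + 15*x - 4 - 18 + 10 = w*(-50*x - 60) + 5*x^2 - 4*x - 12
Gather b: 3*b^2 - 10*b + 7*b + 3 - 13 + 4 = 3*b^2 - 3*b - 6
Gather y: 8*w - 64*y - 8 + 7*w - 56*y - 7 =15*w - 120*y - 15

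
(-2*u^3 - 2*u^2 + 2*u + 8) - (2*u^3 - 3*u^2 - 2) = -4*u^3 + u^2 + 2*u + 10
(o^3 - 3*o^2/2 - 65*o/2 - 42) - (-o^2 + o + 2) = o^3 - o^2/2 - 67*o/2 - 44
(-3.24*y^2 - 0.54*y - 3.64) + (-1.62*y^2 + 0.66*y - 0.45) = -4.86*y^2 + 0.12*y - 4.09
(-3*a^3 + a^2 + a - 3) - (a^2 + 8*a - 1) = -3*a^3 - 7*a - 2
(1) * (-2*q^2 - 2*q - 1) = -2*q^2 - 2*q - 1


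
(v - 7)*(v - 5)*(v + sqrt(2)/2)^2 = v^4 - 12*v^3 + sqrt(2)*v^3 - 12*sqrt(2)*v^2 + 71*v^2/2 - 6*v + 35*sqrt(2)*v + 35/2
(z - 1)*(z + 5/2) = z^2 + 3*z/2 - 5/2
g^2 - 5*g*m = g*(g - 5*m)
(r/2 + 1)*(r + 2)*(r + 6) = r^3/2 + 5*r^2 + 14*r + 12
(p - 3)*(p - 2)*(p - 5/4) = p^3 - 25*p^2/4 + 49*p/4 - 15/2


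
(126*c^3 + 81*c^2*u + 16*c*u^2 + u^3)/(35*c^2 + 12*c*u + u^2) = (18*c^2 + 9*c*u + u^2)/(5*c + u)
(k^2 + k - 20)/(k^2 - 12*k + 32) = (k + 5)/(k - 8)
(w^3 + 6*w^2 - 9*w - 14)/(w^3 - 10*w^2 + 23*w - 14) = (w^2 + 8*w + 7)/(w^2 - 8*w + 7)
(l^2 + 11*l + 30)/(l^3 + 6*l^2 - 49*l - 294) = (l + 5)/(l^2 - 49)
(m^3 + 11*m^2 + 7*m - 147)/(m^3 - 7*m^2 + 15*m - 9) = (m^2 + 14*m + 49)/(m^2 - 4*m + 3)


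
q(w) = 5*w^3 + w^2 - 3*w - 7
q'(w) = 15*w^2 + 2*w - 3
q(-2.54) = -74.86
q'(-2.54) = 88.69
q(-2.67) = -87.03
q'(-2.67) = 98.59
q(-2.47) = -68.84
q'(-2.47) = 83.57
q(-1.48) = -16.58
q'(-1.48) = 26.90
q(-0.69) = -6.10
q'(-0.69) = 2.76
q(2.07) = 35.42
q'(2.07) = 65.41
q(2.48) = 67.98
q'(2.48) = 94.22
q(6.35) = 1294.51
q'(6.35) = 614.54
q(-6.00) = -1033.00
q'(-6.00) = 525.00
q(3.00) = 128.00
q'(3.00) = 138.00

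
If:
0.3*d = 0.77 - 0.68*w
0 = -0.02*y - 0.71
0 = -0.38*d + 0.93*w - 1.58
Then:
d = -0.67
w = 1.43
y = -35.50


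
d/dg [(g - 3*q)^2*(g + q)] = (g - 3*q)*(3*g - q)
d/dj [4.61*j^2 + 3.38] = 9.22*j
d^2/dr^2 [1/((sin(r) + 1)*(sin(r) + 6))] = (-4*sin(r)^3 - 17*sin(r)^2 - 2*sin(r) + 86)/((sin(r) + 1)^2*(sin(r) + 6)^3)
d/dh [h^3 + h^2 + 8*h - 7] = 3*h^2 + 2*h + 8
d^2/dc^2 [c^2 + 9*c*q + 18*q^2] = 2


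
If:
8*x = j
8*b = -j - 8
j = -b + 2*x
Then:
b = -6/5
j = 8/5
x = 1/5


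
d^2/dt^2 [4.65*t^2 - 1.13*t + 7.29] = 9.30000000000000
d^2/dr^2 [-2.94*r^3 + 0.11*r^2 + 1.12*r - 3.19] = 0.22 - 17.64*r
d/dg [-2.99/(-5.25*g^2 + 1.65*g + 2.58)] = (4.9335 - 31.395*g)/(-5.25*g^2 + 1.65*g + 2.58)^2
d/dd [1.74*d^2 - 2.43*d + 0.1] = 3.48*d - 2.43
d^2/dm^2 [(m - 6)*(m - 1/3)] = 2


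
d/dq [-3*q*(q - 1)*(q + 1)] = 3 - 9*q^2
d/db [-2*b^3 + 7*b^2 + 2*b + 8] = -6*b^2 + 14*b + 2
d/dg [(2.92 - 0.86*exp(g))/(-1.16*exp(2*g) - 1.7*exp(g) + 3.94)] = (-0.9976*exp(2*g) + 6.7744*exp(g) + 1.5756)*exp(g)/(1.3456*exp(4*g) + 3.944*exp(3*g) - 6.2508*exp(2*g) - 13.396*exp(g) + 15.5236)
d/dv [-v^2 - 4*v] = -2*v - 4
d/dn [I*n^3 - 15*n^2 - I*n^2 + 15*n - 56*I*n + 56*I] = 3*I*n^2 - 30*n - 2*I*n + 15 - 56*I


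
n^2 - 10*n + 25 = (n - 5)^2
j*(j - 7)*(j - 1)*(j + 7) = j^4 - j^3 - 49*j^2 + 49*j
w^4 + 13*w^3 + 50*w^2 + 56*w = w*(w + 2)*(w + 4)*(w + 7)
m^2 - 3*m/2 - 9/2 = (m - 3)*(m + 3/2)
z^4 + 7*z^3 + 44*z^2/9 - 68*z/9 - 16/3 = (z - 1)*(z + 2/3)*(z + 4/3)*(z + 6)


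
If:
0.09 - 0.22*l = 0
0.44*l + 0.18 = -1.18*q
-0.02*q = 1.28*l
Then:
No Solution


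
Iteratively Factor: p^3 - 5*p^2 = (p)*(p^2 - 5*p) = p^2*(p - 5)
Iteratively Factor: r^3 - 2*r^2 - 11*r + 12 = (r + 3)*(r^2 - 5*r + 4) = (r - 1)*(r + 3)*(r - 4)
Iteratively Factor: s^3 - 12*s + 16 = (s - 2)*(s^2 + 2*s - 8) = (s - 2)^2*(s + 4)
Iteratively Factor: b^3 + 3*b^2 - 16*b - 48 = (b - 4)*(b^2 + 7*b + 12) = (b - 4)*(b + 3)*(b + 4)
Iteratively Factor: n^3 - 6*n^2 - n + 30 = (n + 2)*(n^2 - 8*n + 15) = (n - 5)*(n + 2)*(n - 3)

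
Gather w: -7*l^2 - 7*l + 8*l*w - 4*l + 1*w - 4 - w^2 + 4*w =-7*l^2 - 11*l - w^2 + w*(8*l + 5) - 4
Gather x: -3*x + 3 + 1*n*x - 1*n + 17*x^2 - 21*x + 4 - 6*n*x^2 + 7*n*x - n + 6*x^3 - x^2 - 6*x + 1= -2*n + 6*x^3 + x^2*(16 - 6*n) + x*(8*n - 30) + 8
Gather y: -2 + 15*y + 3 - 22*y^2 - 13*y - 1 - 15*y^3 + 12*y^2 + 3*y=-15*y^3 - 10*y^2 + 5*y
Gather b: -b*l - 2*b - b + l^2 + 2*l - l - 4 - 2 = b*(-l - 3) + l^2 + l - 6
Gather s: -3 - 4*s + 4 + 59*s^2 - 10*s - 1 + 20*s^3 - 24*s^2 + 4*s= 20*s^3 + 35*s^2 - 10*s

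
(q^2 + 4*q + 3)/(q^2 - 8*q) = (q^2 + 4*q + 3)/(q*(q - 8))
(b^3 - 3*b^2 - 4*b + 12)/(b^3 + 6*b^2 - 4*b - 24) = (b - 3)/(b + 6)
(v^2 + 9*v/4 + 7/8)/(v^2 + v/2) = (v + 7/4)/v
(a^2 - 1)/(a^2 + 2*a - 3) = (a + 1)/(a + 3)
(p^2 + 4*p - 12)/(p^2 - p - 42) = (p - 2)/(p - 7)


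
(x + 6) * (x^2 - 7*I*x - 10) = x^3 + 6*x^2 - 7*I*x^2 - 10*x - 42*I*x - 60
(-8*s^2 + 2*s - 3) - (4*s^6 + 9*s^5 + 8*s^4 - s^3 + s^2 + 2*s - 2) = -4*s^6 - 9*s^5 - 8*s^4 + s^3 - 9*s^2 - 1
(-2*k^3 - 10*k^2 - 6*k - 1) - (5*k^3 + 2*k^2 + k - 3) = -7*k^3 - 12*k^2 - 7*k + 2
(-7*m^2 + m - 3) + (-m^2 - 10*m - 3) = -8*m^2 - 9*m - 6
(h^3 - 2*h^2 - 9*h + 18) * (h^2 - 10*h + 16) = h^5 - 12*h^4 + 27*h^3 + 76*h^2 - 324*h + 288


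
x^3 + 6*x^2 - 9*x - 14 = (x - 2)*(x + 1)*(x + 7)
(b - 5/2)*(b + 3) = b^2 + b/2 - 15/2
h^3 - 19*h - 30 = (h - 5)*(h + 2)*(h + 3)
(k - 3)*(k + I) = k^2 - 3*k + I*k - 3*I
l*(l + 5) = l^2 + 5*l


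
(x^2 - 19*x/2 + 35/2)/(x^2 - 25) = (2*x^2 - 19*x + 35)/(2*(x^2 - 25))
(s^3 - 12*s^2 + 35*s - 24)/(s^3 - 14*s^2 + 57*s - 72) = (s - 1)/(s - 3)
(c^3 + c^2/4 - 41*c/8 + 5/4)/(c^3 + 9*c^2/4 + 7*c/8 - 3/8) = (2*c^2 + c - 10)/(2*c^2 + 5*c + 3)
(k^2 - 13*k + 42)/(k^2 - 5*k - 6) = (k - 7)/(k + 1)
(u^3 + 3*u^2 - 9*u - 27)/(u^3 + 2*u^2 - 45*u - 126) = (u^2 - 9)/(u^2 - u - 42)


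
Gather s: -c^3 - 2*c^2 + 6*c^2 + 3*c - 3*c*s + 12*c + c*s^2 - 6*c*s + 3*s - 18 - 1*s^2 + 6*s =-c^3 + 4*c^2 + 15*c + s^2*(c - 1) + s*(9 - 9*c) - 18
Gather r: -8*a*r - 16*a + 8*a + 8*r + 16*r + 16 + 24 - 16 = -8*a + r*(24 - 8*a) + 24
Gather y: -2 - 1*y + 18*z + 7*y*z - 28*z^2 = y*(7*z - 1) - 28*z^2 + 18*z - 2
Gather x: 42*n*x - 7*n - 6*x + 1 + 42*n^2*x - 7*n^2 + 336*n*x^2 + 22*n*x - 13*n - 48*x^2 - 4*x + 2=-7*n^2 - 20*n + x^2*(336*n - 48) + x*(42*n^2 + 64*n - 10) + 3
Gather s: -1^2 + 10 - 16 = -7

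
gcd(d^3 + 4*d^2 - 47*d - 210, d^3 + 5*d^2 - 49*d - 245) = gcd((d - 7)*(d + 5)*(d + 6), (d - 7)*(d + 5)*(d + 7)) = d^2 - 2*d - 35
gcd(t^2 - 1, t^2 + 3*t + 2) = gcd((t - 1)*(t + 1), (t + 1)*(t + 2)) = t + 1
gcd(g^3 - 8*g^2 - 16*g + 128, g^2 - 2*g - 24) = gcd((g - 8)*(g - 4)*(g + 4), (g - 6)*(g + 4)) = g + 4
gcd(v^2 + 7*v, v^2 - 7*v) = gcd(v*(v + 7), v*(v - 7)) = v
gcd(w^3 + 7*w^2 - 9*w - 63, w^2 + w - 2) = 1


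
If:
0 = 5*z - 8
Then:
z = 8/5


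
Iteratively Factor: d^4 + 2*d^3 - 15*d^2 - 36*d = (d + 3)*(d^3 - d^2 - 12*d) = (d + 3)^2*(d^2 - 4*d) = (d - 4)*(d + 3)^2*(d)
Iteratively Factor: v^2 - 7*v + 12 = (v - 4)*(v - 3)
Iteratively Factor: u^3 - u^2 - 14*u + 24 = (u - 3)*(u^2 + 2*u - 8) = (u - 3)*(u - 2)*(u + 4)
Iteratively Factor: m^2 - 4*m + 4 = (m - 2)*(m - 2)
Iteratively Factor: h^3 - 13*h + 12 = (h - 3)*(h^2 + 3*h - 4) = (h - 3)*(h + 4)*(h - 1)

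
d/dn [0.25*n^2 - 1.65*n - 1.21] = 0.5*n - 1.65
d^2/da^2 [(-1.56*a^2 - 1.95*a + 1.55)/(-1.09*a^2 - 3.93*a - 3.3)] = (-8.731554*a^3 - 44.71725*a^2 - 81.92331*a - 53.33079)/(1.295029*a^6 + 14.007699*a^5 + 62.267013*a^4 + 145.515717*a^3 + 188.51481*a^2 + 128.3931*a + 35.937)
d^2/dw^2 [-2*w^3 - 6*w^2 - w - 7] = -12*w - 12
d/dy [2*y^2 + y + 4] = 4*y + 1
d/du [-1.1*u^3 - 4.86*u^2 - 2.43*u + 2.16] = -3.3*u^2 - 9.72*u - 2.43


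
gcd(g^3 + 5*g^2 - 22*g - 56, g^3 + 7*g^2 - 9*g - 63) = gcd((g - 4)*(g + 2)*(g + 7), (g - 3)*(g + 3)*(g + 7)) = g + 7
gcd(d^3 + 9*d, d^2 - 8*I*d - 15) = d - 3*I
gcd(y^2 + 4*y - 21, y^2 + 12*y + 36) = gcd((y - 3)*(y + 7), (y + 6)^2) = 1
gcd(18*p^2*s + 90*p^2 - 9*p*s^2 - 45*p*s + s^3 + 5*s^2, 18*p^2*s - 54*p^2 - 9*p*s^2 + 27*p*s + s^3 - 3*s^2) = 18*p^2 - 9*p*s + s^2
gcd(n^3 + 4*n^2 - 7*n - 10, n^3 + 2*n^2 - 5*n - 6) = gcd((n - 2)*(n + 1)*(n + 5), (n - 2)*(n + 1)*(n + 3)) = n^2 - n - 2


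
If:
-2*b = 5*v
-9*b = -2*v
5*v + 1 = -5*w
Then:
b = 0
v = 0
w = -1/5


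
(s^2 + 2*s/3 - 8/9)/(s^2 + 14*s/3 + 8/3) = (9*s^2 + 6*s - 8)/(3*(3*s^2 + 14*s + 8))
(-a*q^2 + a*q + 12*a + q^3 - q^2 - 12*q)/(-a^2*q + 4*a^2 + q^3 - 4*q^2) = (q + 3)/(a + q)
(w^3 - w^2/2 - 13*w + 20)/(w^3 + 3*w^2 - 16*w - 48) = (w^2 - 9*w/2 + 5)/(w^2 - w - 12)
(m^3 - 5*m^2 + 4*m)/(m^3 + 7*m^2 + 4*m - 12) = m*(m - 4)/(m^2 + 8*m + 12)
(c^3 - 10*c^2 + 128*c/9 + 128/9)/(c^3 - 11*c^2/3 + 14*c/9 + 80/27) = 3*(c - 8)/(3*c - 5)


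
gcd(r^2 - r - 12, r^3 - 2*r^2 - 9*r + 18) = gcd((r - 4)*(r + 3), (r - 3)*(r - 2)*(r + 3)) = r + 3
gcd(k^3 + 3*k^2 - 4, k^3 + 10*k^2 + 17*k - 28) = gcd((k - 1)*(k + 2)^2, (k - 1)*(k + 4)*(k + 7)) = k - 1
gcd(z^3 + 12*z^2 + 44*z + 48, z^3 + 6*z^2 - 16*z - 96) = z^2 + 10*z + 24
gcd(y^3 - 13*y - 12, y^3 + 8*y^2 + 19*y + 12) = y^2 + 4*y + 3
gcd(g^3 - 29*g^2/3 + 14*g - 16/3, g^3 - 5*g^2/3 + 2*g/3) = g^2 - 5*g/3 + 2/3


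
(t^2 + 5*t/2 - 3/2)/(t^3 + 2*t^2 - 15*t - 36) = (t - 1/2)/(t^2 - t - 12)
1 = 1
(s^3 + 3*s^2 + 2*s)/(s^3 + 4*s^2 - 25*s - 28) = s*(s + 2)/(s^2 + 3*s - 28)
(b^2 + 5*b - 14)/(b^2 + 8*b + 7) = (b - 2)/(b + 1)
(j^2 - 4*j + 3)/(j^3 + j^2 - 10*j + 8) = (j - 3)/(j^2 + 2*j - 8)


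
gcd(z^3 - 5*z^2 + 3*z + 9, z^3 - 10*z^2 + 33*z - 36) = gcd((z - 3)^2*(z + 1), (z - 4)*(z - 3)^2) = z^2 - 6*z + 9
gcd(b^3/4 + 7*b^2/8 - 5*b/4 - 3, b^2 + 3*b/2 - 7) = b - 2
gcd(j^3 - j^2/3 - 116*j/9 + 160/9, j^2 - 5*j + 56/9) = j - 8/3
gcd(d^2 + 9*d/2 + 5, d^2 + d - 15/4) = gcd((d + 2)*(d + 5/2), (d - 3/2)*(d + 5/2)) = d + 5/2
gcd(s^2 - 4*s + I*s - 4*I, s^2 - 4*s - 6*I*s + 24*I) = s - 4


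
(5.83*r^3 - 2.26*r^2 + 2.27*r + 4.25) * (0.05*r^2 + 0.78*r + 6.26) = 0.2915*r^5 + 4.4344*r^4 + 34.8465*r^3 - 12.1645*r^2 + 17.5252*r + 26.605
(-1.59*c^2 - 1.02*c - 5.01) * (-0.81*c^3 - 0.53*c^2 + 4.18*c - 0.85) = 1.2879*c^5 + 1.6689*c^4 - 2.0475*c^3 - 0.256799999999999*c^2 - 20.0748*c + 4.2585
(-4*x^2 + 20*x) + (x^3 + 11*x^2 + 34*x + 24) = x^3 + 7*x^2 + 54*x + 24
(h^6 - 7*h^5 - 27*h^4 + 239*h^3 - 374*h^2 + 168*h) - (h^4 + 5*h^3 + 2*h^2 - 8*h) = h^6 - 7*h^5 - 28*h^4 + 234*h^3 - 376*h^2 + 176*h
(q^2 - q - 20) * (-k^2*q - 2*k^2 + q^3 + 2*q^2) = -k^2*q^3 - k^2*q^2 + 22*k^2*q + 40*k^2 + q^5 + q^4 - 22*q^3 - 40*q^2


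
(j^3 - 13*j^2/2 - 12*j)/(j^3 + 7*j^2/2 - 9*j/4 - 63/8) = 4*j*(j - 8)/(4*j^2 + 8*j - 21)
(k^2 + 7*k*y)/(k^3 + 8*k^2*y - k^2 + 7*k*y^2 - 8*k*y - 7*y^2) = k/(k^2 + k*y - k - y)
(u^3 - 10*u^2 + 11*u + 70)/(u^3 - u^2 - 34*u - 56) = (u - 5)/(u + 4)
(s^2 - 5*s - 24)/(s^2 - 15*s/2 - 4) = 2*(s + 3)/(2*s + 1)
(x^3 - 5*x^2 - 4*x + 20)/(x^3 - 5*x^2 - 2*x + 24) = (x^2 - 7*x + 10)/(x^2 - 7*x + 12)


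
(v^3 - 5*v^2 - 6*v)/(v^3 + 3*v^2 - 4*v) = (v^2 - 5*v - 6)/(v^2 + 3*v - 4)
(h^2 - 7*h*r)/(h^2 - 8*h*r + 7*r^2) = h/(h - r)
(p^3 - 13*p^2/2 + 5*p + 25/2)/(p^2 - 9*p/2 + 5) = (p^2 - 4*p - 5)/(p - 2)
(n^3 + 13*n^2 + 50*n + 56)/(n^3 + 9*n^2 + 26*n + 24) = (n + 7)/(n + 3)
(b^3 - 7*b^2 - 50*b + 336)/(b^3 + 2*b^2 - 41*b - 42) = (b - 8)/(b + 1)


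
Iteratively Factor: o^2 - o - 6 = (o + 2)*(o - 3)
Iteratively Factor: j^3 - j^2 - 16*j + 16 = (j - 4)*(j^2 + 3*j - 4) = (j - 4)*(j - 1)*(j + 4)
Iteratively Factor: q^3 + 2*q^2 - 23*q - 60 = (q - 5)*(q^2 + 7*q + 12) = (q - 5)*(q + 3)*(q + 4)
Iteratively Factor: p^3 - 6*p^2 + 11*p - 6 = (p - 3)*(p^2 - 3*p + 2) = (p - 3)*(p - 2)*(p - 1)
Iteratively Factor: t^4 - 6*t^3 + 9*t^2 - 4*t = (t)*(t^3 - 6*t^2 + 9*t - 4) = t*(t - 1)*(t^2 - 5*t + 4) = t*(t - 4)*(t - 1)*(t - 1)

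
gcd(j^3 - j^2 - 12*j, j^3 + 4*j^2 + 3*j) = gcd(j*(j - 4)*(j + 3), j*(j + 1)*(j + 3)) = j^2 + 3*j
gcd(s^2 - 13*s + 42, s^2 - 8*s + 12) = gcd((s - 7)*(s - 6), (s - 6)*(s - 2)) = s - 6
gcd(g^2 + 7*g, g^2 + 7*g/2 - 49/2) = g + 7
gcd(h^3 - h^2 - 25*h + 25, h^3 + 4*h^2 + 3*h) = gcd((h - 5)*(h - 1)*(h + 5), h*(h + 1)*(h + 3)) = 1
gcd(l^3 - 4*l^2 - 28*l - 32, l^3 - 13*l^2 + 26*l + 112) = l^2 - 6*l - 16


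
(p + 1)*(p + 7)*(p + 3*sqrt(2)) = p^3 + 3*sqrt(2)*p^2 + 8*p^2 + 7*p + 24*sqrt(2)*p + 21*sqrt(2)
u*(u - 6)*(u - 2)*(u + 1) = u^4 - 7*u^3 + 4*u^2 + 12*u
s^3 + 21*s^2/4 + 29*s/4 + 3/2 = (s + 1/4)*(s + 2)*(s + 3)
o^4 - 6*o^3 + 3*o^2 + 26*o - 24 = (o - 4)*(o - 3)*(o - 1)*(o + 2)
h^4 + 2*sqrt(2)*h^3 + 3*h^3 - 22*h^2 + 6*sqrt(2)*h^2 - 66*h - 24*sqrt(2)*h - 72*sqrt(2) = (h + 3)*(h - 3*sqrt(2))*(h + sqrt(2))*(h + 4*sqrt(2))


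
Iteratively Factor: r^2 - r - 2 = (r - 2)*(r + 1)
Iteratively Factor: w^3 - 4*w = (w - 2)*(w^2 + 2*w) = (w - 2)*(w + 2)*(w)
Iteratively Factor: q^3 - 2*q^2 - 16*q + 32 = (q + 4)*(q^2 - 6*q + 8) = (q - 4)*(q + 4)*(q - 2)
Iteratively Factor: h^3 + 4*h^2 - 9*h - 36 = (h + 4)*(h^2 - 9) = (h + 3)*(h + 4)*(h - 3)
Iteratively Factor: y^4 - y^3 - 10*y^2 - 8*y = (y + 1)*(y^3 - 2*y^2 - 8*y) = (y - 4)*(y + 1)*(y^2 + 2*y) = (y - 4)*(y + 1)*(y + 2)*(y)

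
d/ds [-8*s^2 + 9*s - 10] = 9 - 16*s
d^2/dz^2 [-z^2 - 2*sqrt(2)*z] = -2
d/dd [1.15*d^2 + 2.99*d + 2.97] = 2.3*d + 2.99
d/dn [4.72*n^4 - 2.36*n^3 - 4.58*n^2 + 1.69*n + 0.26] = 18.88*n^3 - 7.08*n^2 - 9.16*n + 1.69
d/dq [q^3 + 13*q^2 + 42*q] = 3*q^2 + 26*q + 42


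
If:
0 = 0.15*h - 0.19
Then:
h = 1.27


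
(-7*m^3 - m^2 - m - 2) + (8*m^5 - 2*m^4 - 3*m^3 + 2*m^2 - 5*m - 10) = 8*m^5 - 2*m^4 - 10*m^3 + m^2 - 6*m - 12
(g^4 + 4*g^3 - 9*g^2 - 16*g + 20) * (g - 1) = g^5 + 3*g^4 - 13*g^3 - 7*g^2 + 36*g - 20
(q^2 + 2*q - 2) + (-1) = q^2 + 2*q - 3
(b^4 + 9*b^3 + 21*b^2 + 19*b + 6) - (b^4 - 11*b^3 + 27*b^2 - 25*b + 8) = 20*b^3 - 6*b^2 + 44*b - 2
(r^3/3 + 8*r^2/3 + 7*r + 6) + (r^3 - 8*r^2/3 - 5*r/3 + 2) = 4*r^3/3 + 16*r/3 + 8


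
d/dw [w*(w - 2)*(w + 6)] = 3*w^2 + 8*w - 12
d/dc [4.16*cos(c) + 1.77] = -4.16*sin(c)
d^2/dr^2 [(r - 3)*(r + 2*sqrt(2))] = 2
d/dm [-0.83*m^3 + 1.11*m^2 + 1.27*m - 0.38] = -2.49*m^2 + 2.22*m + 1.27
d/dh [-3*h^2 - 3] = -6*h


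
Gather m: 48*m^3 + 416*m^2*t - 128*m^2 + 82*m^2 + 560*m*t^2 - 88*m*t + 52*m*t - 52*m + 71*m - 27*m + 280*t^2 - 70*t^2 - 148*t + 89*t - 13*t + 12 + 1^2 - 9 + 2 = 48*m^3 + m^2*(416*t - 46) + m*(560*t^2 - 36*t - 8) + 210*t^2 - 72*t + 6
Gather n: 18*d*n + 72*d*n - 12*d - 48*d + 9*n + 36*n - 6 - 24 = -60*d + n*(90*d + 45) - 30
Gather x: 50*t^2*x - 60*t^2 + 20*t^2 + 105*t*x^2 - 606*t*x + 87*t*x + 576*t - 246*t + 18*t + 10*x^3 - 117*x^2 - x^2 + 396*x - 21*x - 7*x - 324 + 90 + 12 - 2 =-40*t^2 + 348*t + 10*x^3 + x^2*(105*t - 118) + x*(50*t^2 - 519*t + 368) - 224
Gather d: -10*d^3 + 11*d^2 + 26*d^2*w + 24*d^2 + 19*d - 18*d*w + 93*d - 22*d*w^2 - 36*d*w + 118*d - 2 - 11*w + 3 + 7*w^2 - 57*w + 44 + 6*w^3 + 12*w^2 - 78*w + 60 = -10*d^3 + d^2*(26*w + 35) + d*(-22*w^2 - 54*w + 230) + 6*w^3 + 19*w^2 - 146*w + 105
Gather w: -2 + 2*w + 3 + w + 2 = 3*w + 3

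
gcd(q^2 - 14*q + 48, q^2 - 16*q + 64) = q - 8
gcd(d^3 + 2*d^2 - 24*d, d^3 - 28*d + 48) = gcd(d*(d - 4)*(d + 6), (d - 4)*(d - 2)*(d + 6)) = d^2 + 2*d - 24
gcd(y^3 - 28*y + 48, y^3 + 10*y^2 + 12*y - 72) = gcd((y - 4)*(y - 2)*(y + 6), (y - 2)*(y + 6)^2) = y^2 + 4*y - 12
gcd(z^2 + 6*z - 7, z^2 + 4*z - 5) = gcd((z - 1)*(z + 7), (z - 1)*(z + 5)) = z - 1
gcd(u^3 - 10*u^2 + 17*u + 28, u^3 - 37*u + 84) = u - 4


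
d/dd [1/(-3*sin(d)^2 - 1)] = 12*sin(2*d)/(5 - 3*cos(2*d))^2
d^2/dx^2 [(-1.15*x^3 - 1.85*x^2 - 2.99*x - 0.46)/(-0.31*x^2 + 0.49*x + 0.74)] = (-1.11022302462516e-16*x^5 + 2.22044604925031e-16*x^4 + 2.216558*x^3 + 5.313516*x^2 + 7.474632*x + 0.289712)/(0.029791*x^6 - 0.141267*x^5 + 0.00995100000000002*x^4 + 0.556787*x^3 - 0.0237539999999999*x^2 - 0.804972*x - 0.405224)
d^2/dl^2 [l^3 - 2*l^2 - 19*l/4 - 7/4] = 6*l - 4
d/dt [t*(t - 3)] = 2*t - 3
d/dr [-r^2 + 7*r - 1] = 7 - 2*r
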